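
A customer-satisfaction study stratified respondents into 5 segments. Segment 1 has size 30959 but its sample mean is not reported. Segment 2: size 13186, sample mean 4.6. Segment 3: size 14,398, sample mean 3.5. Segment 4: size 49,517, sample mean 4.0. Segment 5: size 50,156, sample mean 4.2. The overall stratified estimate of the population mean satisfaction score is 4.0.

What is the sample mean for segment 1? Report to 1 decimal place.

N = 30959 + 13186 + 14398 + 49517 + 50156 = 158216.
Overall total = μ·N = 4.0·158216 = 632864.
Subtract the known strata: 13186·4.6 + 14398·3.5 + 49517·4.0 + 50156·4.2 = 519771.8.
Remaining total for segment 1: 632864 − 519771.8 = 113092.2.
Divide by its size: 113092.2 / 30959 = 3.653... → 3.7.

3.7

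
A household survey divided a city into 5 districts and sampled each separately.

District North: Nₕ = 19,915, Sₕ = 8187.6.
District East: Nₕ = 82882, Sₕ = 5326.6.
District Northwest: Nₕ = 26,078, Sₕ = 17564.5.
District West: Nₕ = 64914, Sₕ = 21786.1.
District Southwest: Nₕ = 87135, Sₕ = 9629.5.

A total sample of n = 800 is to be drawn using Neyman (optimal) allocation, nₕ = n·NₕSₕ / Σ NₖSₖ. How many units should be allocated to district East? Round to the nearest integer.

North: NₕSₕ = 19915·8187.6 = 163056054
East: NₕSₕ = 82882·5326.6 = 441479261.2
Northwest: NₕSₕ = 26078·17564.5 = 458047031
West: NₕSₕ = 64914·21786.1 = 1414222895.4
Southwest: NₕSₕ = 87135·9629.5 = 839066482.5
Σ NₕSₕ = 3315871724.1.
n_East = 800·441479261.2/3315871724.1 = 106.513... → 107.

107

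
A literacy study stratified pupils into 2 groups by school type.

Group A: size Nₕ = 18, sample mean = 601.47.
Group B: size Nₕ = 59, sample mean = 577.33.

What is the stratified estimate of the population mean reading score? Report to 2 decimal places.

x̄_st = (Σ Nₕx̄ₕ) / (Σ Nₕ) = (18·601.47 + 59·577.33) / 77
= 44888.93 / 77 = 582.9731... → 582.97.

582.97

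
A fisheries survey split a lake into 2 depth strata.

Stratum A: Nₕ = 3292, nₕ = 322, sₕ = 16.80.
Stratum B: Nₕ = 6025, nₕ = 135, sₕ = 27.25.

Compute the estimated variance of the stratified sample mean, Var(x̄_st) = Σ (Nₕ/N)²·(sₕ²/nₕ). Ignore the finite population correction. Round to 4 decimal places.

N = 9317. Term for each stratum: Wₕ²sₕ²/nₕ.
Var(x̄_st) = 0.1094284 + 2.3001765 = 2.4096049 → 2.4096.

2.4096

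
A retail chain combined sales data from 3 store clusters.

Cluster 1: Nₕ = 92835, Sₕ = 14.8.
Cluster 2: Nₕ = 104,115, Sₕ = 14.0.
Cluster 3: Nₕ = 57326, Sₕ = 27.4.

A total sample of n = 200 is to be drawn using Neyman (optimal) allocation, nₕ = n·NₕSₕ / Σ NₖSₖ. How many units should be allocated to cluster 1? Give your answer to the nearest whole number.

62

1: NₕSₕ = 92835·14.8 = 1373958
2: NₕSₕ = 104115·14.0 = 1457610
3: NₕSₕ = 57326·27.4 = 1570732.4
Σ NₕSₕ = 4402300.4.
n_1 = 200·1373958/4402300.4 = 62.420... → 62.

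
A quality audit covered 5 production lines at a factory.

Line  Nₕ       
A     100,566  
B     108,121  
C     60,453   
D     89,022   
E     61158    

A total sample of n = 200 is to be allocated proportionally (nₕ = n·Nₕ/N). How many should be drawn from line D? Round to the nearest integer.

42

Share of line D = 89022/419320 = 0.21230.
Allocate 200 × 0.21230 = 42.460... → 42.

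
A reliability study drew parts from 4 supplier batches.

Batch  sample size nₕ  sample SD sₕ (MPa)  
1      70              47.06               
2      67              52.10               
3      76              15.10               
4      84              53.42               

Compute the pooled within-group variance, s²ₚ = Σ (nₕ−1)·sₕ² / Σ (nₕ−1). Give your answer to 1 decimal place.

Degrees of freedom: 69 + 66 + 75 + 83 = 293.
Σ(nₕ−1)sₕ² = 69·2214.6436 + 66·2714.41 + 75·228.01 + 83·2853.6964 = 585919.0196.
s²ₚ = 585919.0196 / 293 = 1999.724... → 1999.7.

1999.7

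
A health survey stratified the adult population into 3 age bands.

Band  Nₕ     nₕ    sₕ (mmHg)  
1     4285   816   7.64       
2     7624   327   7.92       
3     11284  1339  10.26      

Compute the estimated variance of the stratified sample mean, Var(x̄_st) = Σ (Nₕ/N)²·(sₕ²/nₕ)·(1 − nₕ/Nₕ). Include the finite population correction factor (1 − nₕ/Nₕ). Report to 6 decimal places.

N = 23193; Wₕ = Nₕ/N.
band 1: (4285/23193)²·7.64²/816·(1 − 816/4285) = 0.001976687
band 2: (7624/23193)²·7.92²/327·(1 − 327/7624) = 0.019838827
band 3: (11284/23193)²·10.26²/1339·(1 − 1339/11284) = 0.016400918
Sum = 0.038216431 → 0.038216.

0.038216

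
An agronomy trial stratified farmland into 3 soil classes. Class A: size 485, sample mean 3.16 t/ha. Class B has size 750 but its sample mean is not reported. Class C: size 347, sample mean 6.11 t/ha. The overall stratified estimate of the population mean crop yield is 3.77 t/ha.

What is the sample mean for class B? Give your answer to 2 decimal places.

3.08

Σ Nₕx̄ₕ = N·μ, so 750·x̄_B = 1582·3.77 − (485·3.16 + 347·6.11).
= 5964.14 − 3652.77 = 2311.37.
x̄_B = 2311.37 / 750 = 3.0818... → 3.08.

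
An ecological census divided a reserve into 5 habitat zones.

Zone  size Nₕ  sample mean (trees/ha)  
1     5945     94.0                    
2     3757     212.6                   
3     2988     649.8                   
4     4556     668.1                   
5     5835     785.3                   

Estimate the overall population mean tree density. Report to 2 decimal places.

x̄_st = (Σ Nₕx̄ₕ) / (Σ Nₕ) = (5945·94.0 + 3757·212.6 + 2988·649.8 + 4556·668.1 + 5835·785.3) / 23081
= 10925259.7 / 23081 = 473.3443... → 473.34.

473.34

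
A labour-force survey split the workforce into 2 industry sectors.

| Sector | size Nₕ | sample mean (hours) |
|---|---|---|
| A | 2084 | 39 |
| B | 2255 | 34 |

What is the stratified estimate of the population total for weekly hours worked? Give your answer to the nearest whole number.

Population total = Σ Nₕ·x̄ₕ (each stratum's size times its mean).
2084·39 + 2255·34 = 81276 + 76670 = 157946.

157946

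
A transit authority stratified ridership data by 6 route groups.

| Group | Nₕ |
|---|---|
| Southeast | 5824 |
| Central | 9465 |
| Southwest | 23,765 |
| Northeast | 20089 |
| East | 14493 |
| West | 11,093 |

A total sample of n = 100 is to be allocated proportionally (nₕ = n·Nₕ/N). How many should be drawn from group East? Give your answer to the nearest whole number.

17

N = 5824 + 9465 + 23765 + 20089 + 14493 + 11093 = 84729.
n_East = 100·14493/84729 = 17.105... → 17.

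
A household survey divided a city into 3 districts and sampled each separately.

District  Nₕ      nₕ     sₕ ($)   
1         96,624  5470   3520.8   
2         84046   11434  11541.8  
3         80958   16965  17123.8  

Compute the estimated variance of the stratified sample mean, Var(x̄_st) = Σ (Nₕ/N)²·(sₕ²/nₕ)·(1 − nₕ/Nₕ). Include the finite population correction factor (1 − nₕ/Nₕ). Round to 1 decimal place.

2638.5

N = 261628. Term for each stratum: Wₕ²sₕ²/nₕ·(1−nₕ/Nₕ).
Var(x̄_st) = 291.6001 + 1038.7377 + 1308.1882 = 2638.5260 → 2638.5.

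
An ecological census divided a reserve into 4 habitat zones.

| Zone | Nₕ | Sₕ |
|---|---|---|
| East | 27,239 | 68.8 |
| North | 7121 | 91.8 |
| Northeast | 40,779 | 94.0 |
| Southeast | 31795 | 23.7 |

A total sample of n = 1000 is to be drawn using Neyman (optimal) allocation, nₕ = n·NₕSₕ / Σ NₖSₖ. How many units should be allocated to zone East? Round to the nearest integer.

East: NₕSₕ = 27239·68.8 = 1874043.2
North: NₕSₕ = 7121·91.8 = 653707.8
Northeast: NₕSₕ = 40779·94.0 = 3833226
Southeast: NₕSₕ = 31795·23.7 = 753541.5
Σ NₕSₕ = 7114518.5.
n_East = 1000·1874043.2/7114518.5 = 263.411... → 263.

263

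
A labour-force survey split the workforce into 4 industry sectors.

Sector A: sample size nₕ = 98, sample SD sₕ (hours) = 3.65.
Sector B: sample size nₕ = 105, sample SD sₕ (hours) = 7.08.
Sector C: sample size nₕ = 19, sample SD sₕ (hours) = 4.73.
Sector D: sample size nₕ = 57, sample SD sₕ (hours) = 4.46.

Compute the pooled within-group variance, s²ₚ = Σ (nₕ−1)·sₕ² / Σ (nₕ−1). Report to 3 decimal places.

Degrees of freedom: 97 + 104 + 18 + 56 = 275.
Σ(nₕ−1)sₕ² = 97·13.3225 + 104·50.1264 + 18·22.3729 + 56·19.8916 = 8022.0699.
s²ₚ = 8022.0699 / 275 = 29.17116... → 29.171.

29.171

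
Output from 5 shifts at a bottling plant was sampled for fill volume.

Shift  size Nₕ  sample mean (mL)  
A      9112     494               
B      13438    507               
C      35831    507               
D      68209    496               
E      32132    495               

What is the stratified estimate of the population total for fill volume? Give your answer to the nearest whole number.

79217715

Population total = Σ Nₕ·x̄ₕ (each stratum's size times its mean).
9112·494 + 13438·507 + 35831·507 + 68209·496 + 32132·495 = 4501328 + 6813066 + 18166317 + 33831664 + 15905340 = 79217715.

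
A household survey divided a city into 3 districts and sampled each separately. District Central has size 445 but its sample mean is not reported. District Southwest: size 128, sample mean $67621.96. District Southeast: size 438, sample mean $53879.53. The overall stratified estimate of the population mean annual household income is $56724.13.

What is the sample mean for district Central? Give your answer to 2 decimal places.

56389.33

Σ Nₕx̄ₕ = N·μ, so 445·x̄_Central = 1011·56724.13 − (128·67621.96 + 438·53879.53).
= 57348095.43 − 32254845.02 = 25093250.41.
x̄_Central = 25093250.41 / 445 = 56389.3268... → 56389.33.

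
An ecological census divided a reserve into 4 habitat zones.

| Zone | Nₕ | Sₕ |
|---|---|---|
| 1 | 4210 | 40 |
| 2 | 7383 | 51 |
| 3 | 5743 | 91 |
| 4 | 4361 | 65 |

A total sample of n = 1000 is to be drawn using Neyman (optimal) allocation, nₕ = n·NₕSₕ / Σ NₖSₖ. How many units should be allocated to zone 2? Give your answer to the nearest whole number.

Σ NₕSₕ = 4210·40 + 7383·51 + 5743·91 + 4361·65 = 1351011.
Share for 2: 376533/1351011 = 0.27870.
n_2 = 1000 × 0.27870 = 278.705... → 279.

279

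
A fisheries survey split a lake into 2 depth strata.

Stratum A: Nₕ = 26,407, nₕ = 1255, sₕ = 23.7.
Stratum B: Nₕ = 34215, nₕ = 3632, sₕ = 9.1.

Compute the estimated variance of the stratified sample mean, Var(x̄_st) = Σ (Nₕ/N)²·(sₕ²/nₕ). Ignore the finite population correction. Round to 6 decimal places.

0.092187

N = 60622; Wₕ = Nₕ/N.
stratum A: (26407/60622)²·23.7²/1255 = 0.084924026
stratum B: (34215/60622)²·9.1²/3632 = 0.007262891
Sum = 0.092186917 → 0.092187.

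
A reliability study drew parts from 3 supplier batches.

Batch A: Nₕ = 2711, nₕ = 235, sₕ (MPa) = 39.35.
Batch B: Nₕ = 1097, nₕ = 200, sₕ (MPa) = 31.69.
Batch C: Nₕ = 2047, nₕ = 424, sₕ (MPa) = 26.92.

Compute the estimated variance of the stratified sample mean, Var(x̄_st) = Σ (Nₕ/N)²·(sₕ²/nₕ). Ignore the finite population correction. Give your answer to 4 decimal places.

N = 5855. Term for each stratum: Wₕ²sₕ²/nₕ.
Var(x̄_st) = 1.4126249 + 0.1762682 + 0.2089133 = 1.7978064 → 1.7978.

1.7978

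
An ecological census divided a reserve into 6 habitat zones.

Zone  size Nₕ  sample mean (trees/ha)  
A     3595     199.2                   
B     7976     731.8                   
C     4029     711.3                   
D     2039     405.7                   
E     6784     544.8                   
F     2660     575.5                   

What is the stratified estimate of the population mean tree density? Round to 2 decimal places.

N = 27083; weights Wₕ = Nₕ/N = (0.1327, 0.2945, 0.1488, 0.0753, 0.2505, 0.0982).
x̄_st = Σ Wₕ·x̄ₕ = 0.1327·199.2 + 0.2945·731.8 + 0.1488·711.3 + 0.0753·405.7 + 0.2505·544.8 + 0.0982·575.5 ≈ 571.3091...
→ 571.31.

571.31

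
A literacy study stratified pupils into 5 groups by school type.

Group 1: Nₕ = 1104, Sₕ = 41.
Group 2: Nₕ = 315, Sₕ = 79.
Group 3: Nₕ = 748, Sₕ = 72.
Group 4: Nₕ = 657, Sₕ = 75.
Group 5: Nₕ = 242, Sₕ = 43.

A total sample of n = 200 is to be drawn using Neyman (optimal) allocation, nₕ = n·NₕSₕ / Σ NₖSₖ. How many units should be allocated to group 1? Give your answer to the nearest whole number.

49

1: NₕSₕ = 1104·41 = 45264
2: NₕSₕ = 315·79 = 24885
3: NₕSₕ = 748·72 = 53856
4: NₕSₕ = 657·75 = 49275
5: NₕSₕ = 242·43 = 10406
Σ NₕSₕ = 183686.
n_1 = 200·45264/183686 = 49.284... → 49.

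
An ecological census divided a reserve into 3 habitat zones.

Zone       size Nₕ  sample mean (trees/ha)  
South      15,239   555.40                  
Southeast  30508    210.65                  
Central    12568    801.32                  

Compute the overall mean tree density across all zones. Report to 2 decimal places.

428.04

x̄_st = (Σ Nₕx̄ₕ) / (Σ Nₕ) = (15239·555.40 + 30508·210.65 + 12568·801.32) / 58315
= 24961240.56 / 58315 = 428.0415... → 428.04.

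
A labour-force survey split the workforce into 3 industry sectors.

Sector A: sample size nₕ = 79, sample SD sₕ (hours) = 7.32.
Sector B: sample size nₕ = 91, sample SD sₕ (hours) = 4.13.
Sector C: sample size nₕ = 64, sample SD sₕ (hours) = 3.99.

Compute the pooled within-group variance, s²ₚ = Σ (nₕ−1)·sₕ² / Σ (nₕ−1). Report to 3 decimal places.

A: (79−1)·7.32² = 78·53.5824 = 4179.4272
B: (91−1)·4.13² = 90·17.0569 = 1535.121
C: (64−1)·3.99² = 63·15.9201 = 1002.9663
Numerator = 6717.5145; denominator = Σ(nₕ−1) = 231.
s²ₚ = 6717.5145/231 = 29.08015... → 29.080.

29.080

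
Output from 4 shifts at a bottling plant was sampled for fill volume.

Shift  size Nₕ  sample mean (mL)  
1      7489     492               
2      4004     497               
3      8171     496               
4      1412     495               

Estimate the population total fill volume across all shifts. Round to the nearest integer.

10426332

1: 7489·492 = 3684588
2: 4004·497 = 1989988
3: 8171·496 = 4052816
4: 1412·495 = 698940
τ̂ = Σ Nₕx̄ₕ = 10426332.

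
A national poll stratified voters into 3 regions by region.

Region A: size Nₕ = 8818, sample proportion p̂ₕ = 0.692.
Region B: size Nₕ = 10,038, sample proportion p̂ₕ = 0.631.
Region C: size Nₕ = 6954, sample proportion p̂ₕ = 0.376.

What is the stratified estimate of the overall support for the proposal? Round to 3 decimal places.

N = 8818 + 10038 + 6954 = 25810.
Overall proportion = Σ (Nₕ/N)·p̂ₕ.
Σ Nₕp̂ₕ = 6102.056 + 6333.978 + 2614.704 = 15050.738.
15050.738 / 25810 = 0.58314... → 0.583.

0.583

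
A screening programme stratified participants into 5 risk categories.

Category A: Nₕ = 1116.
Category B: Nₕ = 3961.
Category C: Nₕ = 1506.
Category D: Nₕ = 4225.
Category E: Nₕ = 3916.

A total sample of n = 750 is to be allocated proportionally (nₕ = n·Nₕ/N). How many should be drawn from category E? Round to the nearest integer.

N = 1116 + 3961 + 1506 + 4225 + 3916 = 14724.
n_E = 750·3916/14724 = 199.470... → 199.

199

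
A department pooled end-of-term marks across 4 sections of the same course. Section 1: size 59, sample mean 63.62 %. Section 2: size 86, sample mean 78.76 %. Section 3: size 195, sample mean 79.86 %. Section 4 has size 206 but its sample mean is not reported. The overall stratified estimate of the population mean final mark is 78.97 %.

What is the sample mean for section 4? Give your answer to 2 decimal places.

82.61

N = 59 + 86 + 195 + 206 = 546.
Overall total = μ·N = 78.97·546 = 43117.62.
Subtract the known strata: 59·63.62 + 86·78.76 + 195·79.86 = 26099.64.
Remaining total for section 4: 43117.62 − 26099.64 = 17017.98.
Divide by its size: 17017.98 / 206 = 82.6116... → 82.61.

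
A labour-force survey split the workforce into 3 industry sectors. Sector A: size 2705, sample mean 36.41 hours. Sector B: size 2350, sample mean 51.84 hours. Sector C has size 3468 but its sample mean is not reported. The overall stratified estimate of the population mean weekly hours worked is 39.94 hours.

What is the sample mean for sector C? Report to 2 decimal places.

34.63

N = 2705 + 2350 + 3468 = 8523.
Overall total = μ·N = 39.94·8523 = 340408.62.
Subtract the known strata: 2705·36.41 + 2350·51.84 = 220313.05.
Remaining total for sector C: 340408.62 − 220313.05 = 120095.57.
Divide by its size: 120095.57 / 3468 = 34.6296... → 34.63.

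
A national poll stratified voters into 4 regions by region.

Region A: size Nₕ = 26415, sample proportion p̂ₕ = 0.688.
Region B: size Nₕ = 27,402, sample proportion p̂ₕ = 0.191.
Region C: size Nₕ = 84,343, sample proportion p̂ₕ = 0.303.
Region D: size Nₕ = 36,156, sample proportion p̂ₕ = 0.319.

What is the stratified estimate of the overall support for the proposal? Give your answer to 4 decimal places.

N = 26415 + 27402 + 84343 + 36156 = 174316.
Overall proportion = Σ (Nₕ/N)·p̂ₕ.
Σ Nₕp̂ₕ = 18173.52 + 5233.782 + 25555.929 + 11533.764 = 60496.995.
60496.995 / 174316 = 0.347054... → 0.3471.

0.3471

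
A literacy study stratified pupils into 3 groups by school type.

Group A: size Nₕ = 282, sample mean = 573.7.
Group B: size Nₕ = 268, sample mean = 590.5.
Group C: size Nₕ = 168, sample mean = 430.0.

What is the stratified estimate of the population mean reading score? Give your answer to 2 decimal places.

546.35

N = 718; weights Wₕ = Nₕ/N = (0.3928, 0.3733, 0.2340).
x̄_st = Σ Wₕ·x̄ₕ = 0.3928·573.7 + 0.3733·590.5 + 0.2340·430.0 ≈ 546.3474...
→ 546.35.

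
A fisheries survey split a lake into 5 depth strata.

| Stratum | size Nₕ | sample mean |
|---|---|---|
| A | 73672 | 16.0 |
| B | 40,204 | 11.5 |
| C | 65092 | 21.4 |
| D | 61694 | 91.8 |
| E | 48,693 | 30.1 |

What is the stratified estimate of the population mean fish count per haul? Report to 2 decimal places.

35.12

N = 73672 + 40204 + 65092 + 61694 + 48693 = 289355.
Weight each subgroup mean by Nₕ/N and sum.
Σ Nₕx̄ₕ = 73672·16.0 + 40204·11.5 + 65092·21.4 + 61694·91.8 + 48693·30.1 = 1178752 + 462346 + 1392968.8 + 5663509.2 + 1465659.3 = 10163235.3.
Divide by N: 10163235.3 / 289355 = 35.1238... → 35.12.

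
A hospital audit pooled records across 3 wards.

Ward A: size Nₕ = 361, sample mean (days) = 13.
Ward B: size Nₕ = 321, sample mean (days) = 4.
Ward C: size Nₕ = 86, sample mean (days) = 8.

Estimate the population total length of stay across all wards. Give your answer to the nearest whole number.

A: 361·13 = 4693
B: 321·4 = 1284
C: 86·8 = 688
τ̂ = Σ Nₕx̄ₕ = 6665.

6665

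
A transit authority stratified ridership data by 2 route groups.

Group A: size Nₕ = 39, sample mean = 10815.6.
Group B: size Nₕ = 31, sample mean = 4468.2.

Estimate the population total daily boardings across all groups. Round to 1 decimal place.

560322.6

A: 39·10815.6 = 421808.4
B: 31·4468.2 = 138514.2
τ̂ = Σ Nₕx̄ₕ = 560322.6.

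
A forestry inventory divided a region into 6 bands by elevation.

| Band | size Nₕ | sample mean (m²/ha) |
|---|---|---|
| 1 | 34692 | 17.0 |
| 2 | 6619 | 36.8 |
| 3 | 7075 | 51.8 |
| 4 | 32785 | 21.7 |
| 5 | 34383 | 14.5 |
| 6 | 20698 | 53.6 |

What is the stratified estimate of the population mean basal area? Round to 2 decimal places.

25.83

N = 136252; weights Wₕ = Nₕ/N = (0.2546, 0.0486, 0.0519, 0.2406, 0.2523, 0.1519).
x̄_st = Σ Wₕ·x̄ₕ = 0.2546·17.0 + 0.0486·36.8 + 0.0519·51.8 + 0.2406·21.7 + 0.2523·14.5 + 0.1519·53.6 ≈ 25.8288...
→ 25.83.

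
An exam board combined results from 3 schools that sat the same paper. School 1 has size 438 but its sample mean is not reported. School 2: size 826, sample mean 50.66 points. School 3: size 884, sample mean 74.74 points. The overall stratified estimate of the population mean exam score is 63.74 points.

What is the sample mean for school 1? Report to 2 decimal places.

66.21

Σ Nₕx̄ₕ = N·μ, so 438·x̄_1 = 2148·63.74 − (826·50.66 + 884·74.74).
= 136913.52 − 107915.32 = 28998.2.
x̄_1 = 28998.2 / 438 = 66.2059... → 66.21.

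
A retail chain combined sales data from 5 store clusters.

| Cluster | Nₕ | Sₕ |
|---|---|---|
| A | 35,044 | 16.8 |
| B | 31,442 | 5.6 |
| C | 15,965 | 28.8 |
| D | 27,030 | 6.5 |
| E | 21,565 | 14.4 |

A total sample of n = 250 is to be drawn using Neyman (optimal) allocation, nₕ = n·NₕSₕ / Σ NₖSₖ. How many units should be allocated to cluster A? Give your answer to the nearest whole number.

Σ NₕSₕ = 35044·16.8 + 31442·5.6 + 15965·28.8 + 27030·6.5 + 21565·14.4 = 1710837.4.
Share for A: 588739.2/1710837.4 = 0.34412.
n_A = 250 × 0.34412 = 86.031... → 86.

86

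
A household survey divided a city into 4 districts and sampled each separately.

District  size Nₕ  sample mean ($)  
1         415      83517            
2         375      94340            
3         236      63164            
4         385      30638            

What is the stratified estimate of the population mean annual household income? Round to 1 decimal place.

68560.9

N = 1411; weights Wₕ = Nₕ/N = (0.2941, 0.2658, 0.1673, 0.2729).
x̄_st = Σ Wₕ·x̄ₕ = 0.2941·83517 + 0.2658·94340 + 0.1673·63164 + 0.2729·30638 ≈ 68560.871...
→ 68560.9.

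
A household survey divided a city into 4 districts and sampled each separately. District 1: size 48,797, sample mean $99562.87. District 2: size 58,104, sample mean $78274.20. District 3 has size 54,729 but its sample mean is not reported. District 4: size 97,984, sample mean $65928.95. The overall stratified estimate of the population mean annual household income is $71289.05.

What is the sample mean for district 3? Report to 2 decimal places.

Σ Nₕx̄ₕ = N·μ, so 54729·x̄_3 = 259614·71289.05 − (48797·99562.87 + 58104·78274.20 + 97984·65928.95).
= 18507635426.7 − 15866395720.99 = 2641239705.71.
x̄_3 = 2641239705.71 / 54729 = 48260.3319... → 48260.33.

48260.33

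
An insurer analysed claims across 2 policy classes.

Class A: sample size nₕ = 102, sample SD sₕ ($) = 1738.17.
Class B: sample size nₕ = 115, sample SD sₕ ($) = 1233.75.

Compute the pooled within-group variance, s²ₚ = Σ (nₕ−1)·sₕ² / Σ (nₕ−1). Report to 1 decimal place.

2226365.5

A: (102−1)·1738.17² = 101·3021234.9489 = 305144729.8389
B: (115−1)·1233.75² = 114·1522139.0625 = 173523853.125
Numerator = 478668582.9639; denominator = Σ(nₕ−1) = 215.
s²ₚ = 478668582.9639/215 = 2226365.502... → 2226365.5.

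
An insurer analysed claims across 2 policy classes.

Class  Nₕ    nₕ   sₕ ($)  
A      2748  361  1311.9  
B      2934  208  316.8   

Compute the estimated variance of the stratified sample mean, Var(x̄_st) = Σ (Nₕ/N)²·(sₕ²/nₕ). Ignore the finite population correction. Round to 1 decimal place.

N = 5682. Term for each stratum: Wₕ²sₕ²/nₕ.
Var(x̄_st) = 1115.1294 + 128.6544 = 1243.7838 → 1243.8.

1243.8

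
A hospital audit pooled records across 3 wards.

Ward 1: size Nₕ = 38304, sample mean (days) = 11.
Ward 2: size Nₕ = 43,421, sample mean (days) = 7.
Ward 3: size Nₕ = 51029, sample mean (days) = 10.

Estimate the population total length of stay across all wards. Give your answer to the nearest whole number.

Population total = Σ Nₕ·x̄ₕ (each stratum's size times its mean).
38304·11 + 43421·7 + 51029·10 = 421344 + 303947 + 510290 = 1235581.

1235581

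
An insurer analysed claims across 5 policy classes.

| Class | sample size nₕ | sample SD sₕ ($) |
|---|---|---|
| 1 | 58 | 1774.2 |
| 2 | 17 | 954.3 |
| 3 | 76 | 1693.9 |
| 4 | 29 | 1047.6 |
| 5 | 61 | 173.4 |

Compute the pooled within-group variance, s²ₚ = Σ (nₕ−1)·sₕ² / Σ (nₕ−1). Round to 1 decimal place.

1871716.9

1: (58−1)·1774.2² = 57·3147785.64 = 179423781.48
2: (17−1)·954.3² = 16·910688.49 = 14571015.84
3: (76−1)·1693.9² = 75·2869297.21 = 215197290.75
4: (29−1)·1047.6² = 28·1097465.76 = 30729041.28
5: (61−1)·173.4² = 60·30067.56 = 1804053.6
Numerator = 441725182.95; denominator = Σ(nₕ−1) = 236.
s²ₚ = 441725182.95/236 = 1871716.877... → 1871716.9.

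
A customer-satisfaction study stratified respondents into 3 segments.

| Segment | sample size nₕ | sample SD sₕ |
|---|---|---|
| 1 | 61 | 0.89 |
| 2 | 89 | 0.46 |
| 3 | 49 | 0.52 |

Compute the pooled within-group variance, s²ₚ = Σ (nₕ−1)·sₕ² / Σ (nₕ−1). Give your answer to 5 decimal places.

1: (61−1)·0.89² = 60·0.7921 = 47.526
2: (89−1)·0.46² = 88·0.2116 = 18.6208
3: (49−1)·0.52² = 48·0.2704 = 12.9792
Numerator = 79.126; denominator = Σ(nₕ−1) = 196.
s²ₚ = 79.126/196 = 0.4037041... → 0.40370.

0.40370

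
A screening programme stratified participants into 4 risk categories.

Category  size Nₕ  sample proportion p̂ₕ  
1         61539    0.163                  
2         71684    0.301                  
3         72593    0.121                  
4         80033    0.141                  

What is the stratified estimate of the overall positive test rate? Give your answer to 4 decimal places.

N = 61539 + 71684 + 72593 + 80033 = 285849.
Overall proportion = Σ (Nₕ/N)·p̂ₕ.
Σ Nₕp̂ₕ = 10030.857 + 21576.884 + 8783.753 + 11284.653 = 51676.147.
51676.147 / 285849 = 0.180781... → 0.1808.

0.1808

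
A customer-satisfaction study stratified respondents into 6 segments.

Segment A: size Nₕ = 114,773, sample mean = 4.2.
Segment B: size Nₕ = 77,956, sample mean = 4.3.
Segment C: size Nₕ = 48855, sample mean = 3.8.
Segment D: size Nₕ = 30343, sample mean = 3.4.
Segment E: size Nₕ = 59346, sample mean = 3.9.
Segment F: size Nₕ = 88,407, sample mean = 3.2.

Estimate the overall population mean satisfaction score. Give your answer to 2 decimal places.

N = 114773 + 77956 + 48855 + 30343 + 59346 + 88407 = 419680.
Overall mean = Σ (Nₕ/N)·x̄ₕ — weight by population share, not a simple average.
Σ Nₕx̄ₕ = 114773·4.2 + 77956·4.3 + 48855·3.8 + 30343·3.4 + 59346·3.9 + 88407·3.2 = 482046.6 + 335210.8 + 185649 + 103166.2 + 231449.4 + 282902.4 = 1620424.4.
Divide by N: 1620424.4 / 419680 = 3.8611... → 3.86.

3.86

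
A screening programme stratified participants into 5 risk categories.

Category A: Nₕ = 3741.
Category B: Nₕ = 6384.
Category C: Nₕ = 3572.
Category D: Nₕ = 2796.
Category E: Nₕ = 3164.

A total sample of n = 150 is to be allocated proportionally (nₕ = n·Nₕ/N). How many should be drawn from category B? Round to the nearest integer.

49

Share of category B = 6384/19657 = 0.32477.
Allocate 150 × 0.32477 = 48.715... → 49.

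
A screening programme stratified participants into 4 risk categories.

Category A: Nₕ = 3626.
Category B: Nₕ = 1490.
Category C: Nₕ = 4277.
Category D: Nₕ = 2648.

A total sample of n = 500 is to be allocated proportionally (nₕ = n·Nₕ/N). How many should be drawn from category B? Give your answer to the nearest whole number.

N = 3626 + 1490 + 4277 + 2648 = 12041.
n_B = 500·1490/12041 = 61.872... → 62.

62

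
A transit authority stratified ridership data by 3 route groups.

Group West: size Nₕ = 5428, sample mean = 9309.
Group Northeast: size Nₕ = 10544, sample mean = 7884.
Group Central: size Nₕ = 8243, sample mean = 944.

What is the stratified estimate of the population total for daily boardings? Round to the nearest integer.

141439540

West: 5428·9309 = 50529252
Northeast: 10544·7884 = 83128896
Central: 8243·944 = 7781392
τ̂ = Σ Nₕx̄ₕ = 141439540.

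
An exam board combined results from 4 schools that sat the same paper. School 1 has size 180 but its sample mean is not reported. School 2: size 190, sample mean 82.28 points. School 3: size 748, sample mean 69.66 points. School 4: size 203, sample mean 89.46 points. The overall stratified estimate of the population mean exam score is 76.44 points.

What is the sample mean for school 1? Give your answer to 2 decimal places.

N = 180 + 190 + 748 + 203 = 1321.
Overall total = μ·N = 76.44·1321 = 100977.24.
Subtract the known strata: 190·82.28 + 748·69.66 + 203·89.46 = 85899.26.
Remaining total for school 1: 100977.24 − 85899.26 = 15077.98.
Divide by its size: 15077.98 / 180 = 83.7666... → 83.77.

83.77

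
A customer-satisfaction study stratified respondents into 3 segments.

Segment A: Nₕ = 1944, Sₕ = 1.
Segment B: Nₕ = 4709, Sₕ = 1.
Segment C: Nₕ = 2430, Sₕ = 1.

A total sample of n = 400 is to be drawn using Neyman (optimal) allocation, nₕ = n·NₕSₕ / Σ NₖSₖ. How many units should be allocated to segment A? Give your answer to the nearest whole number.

A: NₕSₕ = 1944·1 = 1944
B: NₕSₕ = 4709·1 = 4709
C: NₕSₕ = 2430·1 = 2430
Σ NₕSₕ = 9083.
n_A = 400·1944/9083 = 85.610... → 86.

86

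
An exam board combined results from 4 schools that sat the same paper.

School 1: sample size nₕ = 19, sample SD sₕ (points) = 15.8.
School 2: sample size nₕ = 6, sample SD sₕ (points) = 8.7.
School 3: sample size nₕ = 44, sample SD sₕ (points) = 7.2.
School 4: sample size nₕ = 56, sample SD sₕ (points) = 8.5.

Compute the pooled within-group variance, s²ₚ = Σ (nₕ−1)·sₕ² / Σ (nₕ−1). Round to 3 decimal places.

91.528

Degrees of freedom: 18 + 5 + 43 + 55 = 121.
Σ(nₕ−1)sₕ² = 18·249.64 + 5·75.69 + 43·51.84 + 55·72.25 = 11074.84.
s²ₚ = 11074.84 / 121 = 91.52760... → 91.528.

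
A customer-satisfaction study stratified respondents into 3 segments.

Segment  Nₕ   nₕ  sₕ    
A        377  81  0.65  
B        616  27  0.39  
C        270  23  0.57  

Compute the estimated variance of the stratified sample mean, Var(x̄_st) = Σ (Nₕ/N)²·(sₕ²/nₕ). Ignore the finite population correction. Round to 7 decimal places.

0.0024504

N = 1263; Wₕ = Nₕ/N.
segment A: (377/1263)²·0.65²/81 = 0.0004647482
segment B: (616/1263)²·0.39²/27 = 0.0013400474
segment C: (270/1263)²·0.57²/23 = 0.0006455691
Sum = 0.0024503647 → 0.0024504.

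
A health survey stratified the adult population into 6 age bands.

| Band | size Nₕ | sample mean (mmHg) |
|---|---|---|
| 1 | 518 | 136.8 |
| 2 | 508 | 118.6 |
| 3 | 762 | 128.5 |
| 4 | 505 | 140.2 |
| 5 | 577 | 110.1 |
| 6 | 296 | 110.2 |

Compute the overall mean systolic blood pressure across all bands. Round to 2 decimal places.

125.07

N = 518 + 508 + 762 + 505 + 577 + 296 = 3166.
Weight each subgroup mean by Nₕ/N and sum.
Σ Nₕx̄ₕ = 518·136.8 + 508·118.6 + 762·128.5 + 505·140.2 + 577·110.1 + 296·110.2 = 70862.4 + 60248.8 + 97917 + 70801 + 63527.7 + 32619.2 = 395976.1.
Divide by N: 395976.1 / 3166 = 125.0714... → 125.07.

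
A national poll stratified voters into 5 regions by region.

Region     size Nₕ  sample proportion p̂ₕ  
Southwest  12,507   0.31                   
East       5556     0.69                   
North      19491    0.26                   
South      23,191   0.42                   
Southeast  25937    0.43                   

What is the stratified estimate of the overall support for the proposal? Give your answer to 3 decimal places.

N = 12507 + 5556 + 19491 + 23191 + 25937 = 86682.
Overall proportion = Σ (Nₕ/N)·p̂ₕ.
Σ Nₕp̂ₕ = 3877.17 + 3833.64 + 5067.66 + 9740.22 + 11152.91 = 33671.6.
33671.6 / 86682 = 0.38845... → 0.388.

0.388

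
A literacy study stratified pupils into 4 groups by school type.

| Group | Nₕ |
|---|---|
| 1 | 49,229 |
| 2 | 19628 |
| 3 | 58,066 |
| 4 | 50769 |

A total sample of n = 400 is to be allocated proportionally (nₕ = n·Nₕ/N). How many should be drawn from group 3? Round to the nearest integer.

N = 49229 + 19628 + 58066 + 50769 = 177692.
n_3 = 400·58066/177692 = 130.712... → 131.

131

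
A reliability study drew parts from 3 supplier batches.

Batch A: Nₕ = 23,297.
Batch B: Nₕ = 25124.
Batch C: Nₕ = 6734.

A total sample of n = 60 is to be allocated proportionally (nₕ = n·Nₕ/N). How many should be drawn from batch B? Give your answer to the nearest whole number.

Share of batch B = 25124/55155 = 0.45552.
Allocate 60 × 0.45552 = 27.331... → 27.

27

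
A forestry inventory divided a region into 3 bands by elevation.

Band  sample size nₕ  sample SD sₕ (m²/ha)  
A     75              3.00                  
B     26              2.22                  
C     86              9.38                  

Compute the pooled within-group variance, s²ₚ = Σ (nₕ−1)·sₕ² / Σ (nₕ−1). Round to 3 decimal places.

A: (75−1)·3.00² = 74·9 = 666
B: (26−1)·2.22² = 25·4.9284 = 123.21
C: (86−1)·9.38² = 85·87.9844 = 7478.674
Numerator = 8267.884; denominator = Σ(nₕ−1) = 184.
s²ₚ = 8267.884/184 = 44.93415... → 44.934.

44.934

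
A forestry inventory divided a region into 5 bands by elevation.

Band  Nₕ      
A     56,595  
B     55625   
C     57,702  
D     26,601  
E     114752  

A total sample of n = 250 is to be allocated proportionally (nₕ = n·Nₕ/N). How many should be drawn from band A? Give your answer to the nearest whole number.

45

N = 56595 + 55625 + 57702 + 26601 + 114752 = 311275.
n_A = 250·56595/311275 = 45.454... → 45.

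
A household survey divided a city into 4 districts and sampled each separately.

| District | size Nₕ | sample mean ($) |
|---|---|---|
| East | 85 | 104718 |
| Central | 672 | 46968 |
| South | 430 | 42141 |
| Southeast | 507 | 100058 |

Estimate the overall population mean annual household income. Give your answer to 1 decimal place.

N = 1694; weights Wₕ = Nₕ/N = (0.0502, 0.3967, 0.2538, 0.2993).
x̄_st = Σ Wₕ·x̄ₕ = 0.0502·104718 + 0.3967·46968 + 0.2538·42141 + 0.2993·100058 ≈ 64529.848...
→ 64529.8.

64529.8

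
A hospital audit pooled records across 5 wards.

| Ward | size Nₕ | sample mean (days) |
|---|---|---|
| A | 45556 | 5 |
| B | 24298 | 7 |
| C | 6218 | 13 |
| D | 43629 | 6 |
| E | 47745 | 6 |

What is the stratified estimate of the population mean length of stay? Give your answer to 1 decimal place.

6.1

x̄_st = (Σ Nₕx̄ₕ) / (Σ Nₕ) = (45556·5 + 24298·7 + 6218·13 + 43629·6 + 47745·6) / 167446
= 1026944 / 167446 = 6.133... → 6.1.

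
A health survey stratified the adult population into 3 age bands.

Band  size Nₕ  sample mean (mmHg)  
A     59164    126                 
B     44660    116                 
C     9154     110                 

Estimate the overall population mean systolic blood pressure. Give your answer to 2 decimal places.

120.75

N = 112978; weights Wₕ = Nₕ/N = (0.5237, 0.3953, 0.0810).
x̄_st = Σ Wₕ·x̄ₕ = 0.5237·126 + 0.3953·116 + 0.0810·110 ≈ 120.7506...
→ 120.75.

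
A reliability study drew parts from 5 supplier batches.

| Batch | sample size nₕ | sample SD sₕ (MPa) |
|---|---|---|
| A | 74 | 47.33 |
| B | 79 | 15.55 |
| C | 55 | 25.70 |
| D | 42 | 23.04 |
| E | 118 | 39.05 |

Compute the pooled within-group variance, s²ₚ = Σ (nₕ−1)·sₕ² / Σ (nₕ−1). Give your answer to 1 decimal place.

1152.2

Degrees of freedom: 73 + 78 + 54 + 41 + 117 = 363.
Σ(nₕ−1)sₕ² = 73·2240.1289 + 78·241.8025 + 54·660.49 + 41·530.8416 + 117·1524.9025 = 418234.5628.
s²ₚ = 418234.5628 / 363 = 1152.161... → 1152.2.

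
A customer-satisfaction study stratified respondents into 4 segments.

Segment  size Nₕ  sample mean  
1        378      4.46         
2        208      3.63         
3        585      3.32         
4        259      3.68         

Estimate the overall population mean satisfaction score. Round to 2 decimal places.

x̄_st = (Σ Nₕx̄ₕ) / (Σ Nₕ) = (378·4.46 + 208·3.63 + 585·3.32 + 259·3.68) / 1430
= 5336.24 / 1430 = 3.7316... → 3.73.

3.73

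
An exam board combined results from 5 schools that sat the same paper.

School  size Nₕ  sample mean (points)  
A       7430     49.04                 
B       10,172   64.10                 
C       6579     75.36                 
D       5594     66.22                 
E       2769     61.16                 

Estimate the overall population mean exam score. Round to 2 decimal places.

63.05

x̄_st = (Σ Nₕx̄ₕ) / (Σ Nₕ) = (7430·49.04 + 10172·64.10 + 6579·75.36 + 5594·66.22 + 2769·61.16) / 32544
= 2051972.56 / 32544 = 63.0523... → 63.05.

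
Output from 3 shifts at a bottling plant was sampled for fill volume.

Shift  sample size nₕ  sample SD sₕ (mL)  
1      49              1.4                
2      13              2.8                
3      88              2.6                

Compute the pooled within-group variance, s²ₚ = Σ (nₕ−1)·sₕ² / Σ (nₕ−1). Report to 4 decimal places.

1: (49−1)·1.4² = 48·1.96 = 94.08
2: (13−1)·2.8² = 12·7.84 = 94.08
3: (88−1)·2.6² = 87·6.76 = 588.12
Numerator = 776.28; denominator = Σ(nₕ−1) = 147.
s²ₚ = 776.28/147 = 5.280816... → 5.2808.

5.2808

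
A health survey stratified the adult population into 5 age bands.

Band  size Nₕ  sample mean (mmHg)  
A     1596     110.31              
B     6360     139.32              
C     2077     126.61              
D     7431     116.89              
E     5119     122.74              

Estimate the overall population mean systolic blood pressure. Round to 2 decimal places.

124.96

N = 1596 + 6360 + 2077 + 7431 + 5119 = 22583.
Overall mean = Σ (Nₕ/N)·x̄ₕ — weight by population share, not a simple average.
Σ Nₕx̄ₕ = 1596·110.31 + 6360·139.32 + 2077·126.61 + 7431·116.89 + 5119·122.74 = 176054.76 + 886075.2 + 262968.97 + 868609.59 + 628306.06 = 2822014.58.
Divide by N: 2822014.58 / 22583 = 124.9619... → 124.96.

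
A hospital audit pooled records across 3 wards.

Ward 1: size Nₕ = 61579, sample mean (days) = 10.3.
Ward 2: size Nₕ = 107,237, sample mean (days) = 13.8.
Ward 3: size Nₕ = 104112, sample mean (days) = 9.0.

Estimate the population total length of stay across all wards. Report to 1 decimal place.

Estimate total by summing Nₕ·x̄ₕ over strata.
61579·10.3 + 107237·13.8 + 104112·9.0 = 634263.7 + 1479870.6 + 937008 = 3051142.3.

3051142.3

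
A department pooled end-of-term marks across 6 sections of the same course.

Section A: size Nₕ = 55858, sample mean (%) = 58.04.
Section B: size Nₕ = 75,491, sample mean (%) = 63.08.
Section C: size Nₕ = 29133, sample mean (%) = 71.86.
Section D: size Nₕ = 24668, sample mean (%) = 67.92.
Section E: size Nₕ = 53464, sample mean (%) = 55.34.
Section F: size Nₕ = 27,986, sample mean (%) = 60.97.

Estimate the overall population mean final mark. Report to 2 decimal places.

x̄_st = (Σ Nₕx̄ₕ) / (Σ Nₕ) = (55858·58.04 + 75491·63.08 + 29133·71.86 + 24668·67.92 + 53464·55.34 + 27986·60.97) / 266600
= 16437922.72 / 266600 = 61.6576... → 61.66.

61.66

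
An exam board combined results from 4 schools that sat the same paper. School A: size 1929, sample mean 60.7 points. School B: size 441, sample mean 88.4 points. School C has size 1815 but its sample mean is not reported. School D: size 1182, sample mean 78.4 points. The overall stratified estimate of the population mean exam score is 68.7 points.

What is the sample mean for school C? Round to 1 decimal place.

66.1

N = 1929 + 441 + 1815 + 1182 = 5367.
Overall total = μ·N = 68.7·5367 = 368712.9.
Subtract the known strata: 1929·60.7 + 441·88.4 + 1182·78.4 = 248743.5.
Remaining total for school C: 368712.9 − 248743.5 = 119969.4.
Divide by its size: 119969.4 / 1815 = 66.099... → 66.1.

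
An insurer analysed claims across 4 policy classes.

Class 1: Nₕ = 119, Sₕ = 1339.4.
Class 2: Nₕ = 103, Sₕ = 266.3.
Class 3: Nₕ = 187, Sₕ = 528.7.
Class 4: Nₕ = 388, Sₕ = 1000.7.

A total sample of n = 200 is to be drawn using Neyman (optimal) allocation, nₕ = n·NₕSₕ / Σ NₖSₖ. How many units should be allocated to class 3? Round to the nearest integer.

Σ NₕSₕ = 119·1339.4 + 103·266.3 + 187·528.7 + 388·1000.7 = 673956.
Share for 3: 98866.9/673956 = 0.14670.
n_3 = 200 × 0.14670 = 29.339... → 29.

29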